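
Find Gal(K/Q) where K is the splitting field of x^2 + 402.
Gal(K/Q) = Z/2Z (cyclic of order 2)

x^2 + 402 is irreducible over Q since -402 is not a rational square. The splitting field Q(sqrt(-402)) has degree 2 over Q, and its unique nontrivial automorphism is sqrt(-402) ↦ -sqrt(-402). Hence Gal(Q(sqrt(-402))/Q) = Z/2Z.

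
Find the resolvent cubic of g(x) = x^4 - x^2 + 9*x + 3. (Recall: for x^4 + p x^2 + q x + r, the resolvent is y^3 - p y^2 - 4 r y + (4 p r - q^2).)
h(y) = y^3 + y^2 - 12*y - 93

Identify coefficients: p = -1, q = 9, r = 3.
Plug into h(y) = y^3 - p y^2 - 4 r y + (4 p r - q^2):
  h(y) = y^3 - (-1) y^2 - 4*(3) y + (4*(-1)*(3) - (9)^2)
       = y^3 + (1) y^2 + (-12) y + (-93).
Simplifying: h(y) = y^3 + y^2 - 12*y - 93.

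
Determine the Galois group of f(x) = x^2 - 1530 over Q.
Gal(K/Q) = Z/2Z (cyclic of order 2)

x^2 - 1530 is irreducible over Q since 1530 is not a rational square. The splitting field Q(sqrt(1530)) has degree 2 over Q, and its unique nontrivial automorphism is sqrt(1530) ↦ -sqrt(1530). Hence Gal(Q(sqrt(1530))/Q) = Z/2Z.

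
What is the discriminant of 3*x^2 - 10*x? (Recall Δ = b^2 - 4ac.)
Δ = 100

For a quadratic a x^2 + b x + c the discriminant is Δ = b^2 - 4ac = (-10)^2 - 4*(3)*(0) = 100 - (0) = 100.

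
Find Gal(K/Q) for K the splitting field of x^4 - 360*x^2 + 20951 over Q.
Gal(K/Q) = V_4 (Klein four-group, Z/2Z × Z/2Z)

f factors as (x^2 - 73)(x^2 - 287), so the splitting field is K = Q(sqrt(73), sqrt(287)). The elements 73, 287, 20951 are all non-squares in Q, so sqrt(73) and sqrt(287) generate independent quadratic extensions. Thus [K:Q] = 4 and Gal(K/Q) is generated by the two order-2 automorphisms sqrt(73) ↦ -sqrt(73) and sqrt(287) ↦ -sqrt(287), giving V_4.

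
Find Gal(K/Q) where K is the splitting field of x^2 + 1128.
Gal(K/Q) = Z/2Z (cyclic of order 2)

x^2 + 1128 is irreducible over Q since -1128 is not a rational square. The splitting field Q(sqrt(-1128)) has degree 2 over Q, and its unique nontrivial automorphism is sqrt(-1128) ↦ -sqrt(-1128). Hence Gal(Q(sqrt(-1128))/Q) = Z/2Z.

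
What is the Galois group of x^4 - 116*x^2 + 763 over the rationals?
Gal(K/Q) = V_4 (Klein four-group, Z/2Z × Z/2Z)

f factors as (x^2 - 109)(x^2 - 7), so the splitting field is K = Q(sqrt(109), sqrt(7)). The elements 109, 7, 763 are all non-squares in Q, so sqrt(109) and sqrt(7) generate independent quadratic extensions. Thus [K:Q] = 4 and Gal(K/Q) is generated by the two order-2 automorphisms sqrt(109) ↦ -sqrt(109) and sqrt(7) ↦ -sqrt(7), giving V_4.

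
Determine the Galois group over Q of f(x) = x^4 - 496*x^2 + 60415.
Gal(K/Q) = V_4 (Klein four-group, Z/2Z × Z/2Z)

f factors as (x^2 - 281)(x^2 - 215), so the splitting field is K = Q(sqrt(281), sqrt(215)). The elements 281, 215, 60415 are all non-squares in Q, so sqrt(281) and sqrt(215) generate independent quadratic extensions. Thus [K:Q] = 4 and Gal(K/Q) is generated by the two order-2 automorphisms sqrt(281) ↦ -sqrt(281) and sqrt(215) ↦ -sqrt(215), giving V_4.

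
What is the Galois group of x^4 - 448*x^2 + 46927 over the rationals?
Gal(K/Q) = V_4 (Klein four-group, Z/2Z × Z/2Z)

f factors as (x^2 - 281)(x^2 - 167), so the splitting field is K = Q(sqrt(281), sqrt(167)). The elements 281, 167, 46927 are all non-squares in Q, so sqrt(281) and sqrt(167) generate independent quadratic extensions. Thus [K:Q] = 4 and Gal(K/Q) is generated by the two order-2 automorphisms sqrt(281) ↦ -sqrt(281) and sqrt(167) ↦ -sqrt(167), giving V_4.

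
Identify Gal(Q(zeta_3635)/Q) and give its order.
|Gal(Q(zeta_3635)/Q)| = phi(3635) = 2904; group ≅ (Z/3635Z)^* ≅ Z/4Z × Z/726Z

The n-th cyclotomic polynomial Φ_3635(x) is the minimal polynomial of zeta_3635 over Q and has degree phi(3635) = 2904. So Q(zeta_3635) is a degree-2904 Galois extension with Galois group (Z/3635Z)^*. By CRT, (Z/3635Z)^* ≅ (Z/5Z)^* × (Z/727Z)^*. Each prime-power unit group is (Z/5Z)^* ≅ Z/4Z; (Z/727Z)^* ≅ Z/726Z. Hence Gal(Q(zeta_3635)/Q) ≅ Z/4Z × Z/726Z.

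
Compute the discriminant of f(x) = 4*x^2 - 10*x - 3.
Δ = 148

For a quadratic a x^2 + b x + c the discriminant is Δ = b^2 - 4ac = (-10)^2 - 4*(4)*(-3) = 100 - (-48) = 148.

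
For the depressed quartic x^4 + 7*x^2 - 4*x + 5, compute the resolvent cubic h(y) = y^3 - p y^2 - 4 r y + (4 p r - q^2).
h(y) = y^3 - 7*y^2 - 20*y + 124

Identify coefficients: p = 7, q = -4, r = 5.
Plug into h(y) = y^3 - p y^2 - 4 r y + (4 p r - q^2):
  h(y) = y^3 - (7) y^2 - 4*(5) y + (4*(7)*(5) - (-4)^2)
       = y^3 + (-7) y^2 + (-20) y + (124).
Simplifying: h(y) = y^3 - 7*y^2 - 20*y + 124.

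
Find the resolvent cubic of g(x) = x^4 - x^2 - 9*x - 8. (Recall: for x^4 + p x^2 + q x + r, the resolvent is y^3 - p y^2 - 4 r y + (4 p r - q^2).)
h(y) = y^3 + y^2 + 32*y - 49

Identify coefficients: p = -1, q = -9, r = -8.
Plug into h(y) = y^3 - p y^2 - 4 r y + (4 p r - q^2):
  h(y) = y^3 - (-1) y^2 - 4*(-8) y + (4*(-1)*(-8) - (-9)^2)
       = y^3 + (1) y^2 + (32) y + (-49).
Simplifying: h(y) = y^3 + y^2 + 32*y - 49.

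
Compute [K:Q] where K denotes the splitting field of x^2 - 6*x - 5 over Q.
[K:Q] = 2

The discriminant of x^2 + (-6)*x + (-5) is b^2 - 4c = 36 - (-20) = 56. Since 56 is not a perfect square in Q, the polynomial is irreducible over Q. Its two roots generate a degree-2 extension, so [K:Q] = 2.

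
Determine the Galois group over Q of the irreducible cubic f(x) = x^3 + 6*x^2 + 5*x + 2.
Gal(K/Q) = S_3 (symmetric group of order 6)

Compute the discriminant of x^3 + (6)*x^2 + (5)*x + (2): Δ = -356. Since Δ is not a rational square, the Galois group is not contained in A_3; it must be the full S_3 (irreducibility of the cubic rules out anything smaller).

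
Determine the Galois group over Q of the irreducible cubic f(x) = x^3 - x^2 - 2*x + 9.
Gal(K/Q) = S_3 (symmetric group of order 6)

Compute the discriminant of x^3 + (-1)*x^2 + (-2)*x + (9): Δ = -1791. Since Δ is not a rational square, the Galois group is not contained in A_3; it must be the full S_3 (irreducibility of the cubic rules out anything smaller).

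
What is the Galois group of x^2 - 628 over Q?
Gal(K/Q) = Z/2Z (cyclic of order 2)

x^2 - 628 is irreducible over Q since 628 is not a rational square. The splitting field Q(sqrt(628)) has degree 2 over Q, and its unique nontrivial automorphism is sqrt(628) ↦ -sqrt(628). Hence Gal(Q(sqrt(628))/Q) = Z/2Z.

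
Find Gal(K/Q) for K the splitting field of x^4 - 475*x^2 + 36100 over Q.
Gal(K/Q) = Z/2Z (cyclic of order 2)

f factors as (x^2 - 380)(x^2 - 95), so the splitting field is K = Q(sqrt(380), sqrt(95)). The squarefree part of 380 is 95 and the squarefree part of 95 is also 95, so sqrt(380) and sqrt(95) are both rational multiples of sqrt(95). Hence Q(sqrt(380)) = Q(sqrt(95)) = Q(sqrt(95)), and the splitting field collapses to a single degree-2 extension with Galois group Z/2Z.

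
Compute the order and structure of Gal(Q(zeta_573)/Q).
|Gal(Q(zeta_573)/Q)| = phi(573) = 380; group ≅ (Z/573Z)^* ≅ Z/2Z × Z/190Z

The n-th cyclotomic polynomial Φ_573(x) is the minimal polynomial of zeta_573 over Q and has degree phi(573) = 380. So Q(zeta_573) is a degree-380 Galois extension with Galois group (Z/573Z)^*. By CRT, (Z/573Z)^* ≅ (Z/3Z)^* × (Z/191Z)^*. Each prime-power unit group is (Z/3Z)^* ≅ Z/2Z; (Z/191Z)^* ≅ Z/190Z. Hence Gal(Q(zeta_573)/Q) ≅ Z/2Z × Z/190Z.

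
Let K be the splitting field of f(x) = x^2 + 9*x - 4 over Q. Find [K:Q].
[K:Q] = 2

The discriminant of x^2 + (9)*x + (-4) is b^2 - 4c = 81 - (-16) = 97. Since 97 is not a perfect square in Q, the polynomial is irreducible over Q. Its two roots generate a degree-2 extension, so [K:Q] = 2.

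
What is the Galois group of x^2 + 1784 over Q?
Gal(K/Q) = Z/2Z (cyclic of order 2)

x^2 + 1784 is irreducible over Q since -1784 is not a rational square. The splitting field Q(sqrt(-1784)) has degree 2 over Q, and its unique nontrivial automorphism is sqrt(-1784) ↦ -sqrt(-1784). Hence Gal(Q(sqrt(-1784))/Q) = Z/2Z.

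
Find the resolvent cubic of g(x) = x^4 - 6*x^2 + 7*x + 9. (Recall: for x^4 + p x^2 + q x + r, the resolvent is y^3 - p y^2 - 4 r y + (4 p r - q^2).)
h(y) = y^3 + 6*y^2 - 36*y - 265

Identify coefficients: p = -6, q = 7, r = 9.
Plug into h(y) = y^3 - p y^2 - 4 r y + (4 p r - q^2):
  h(y) = y^3 - (-6) y^2 - 4*(9) y + (4*(-6)*(9) - (7)^2)
       = y^3 + (6) y^2 + (-36) y + (-265).
Simplifying: h(y) = y^3 + 6*y^2 - 36*y - 265.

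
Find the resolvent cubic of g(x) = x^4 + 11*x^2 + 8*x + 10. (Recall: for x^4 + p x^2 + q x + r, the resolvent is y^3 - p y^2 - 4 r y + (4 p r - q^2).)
h(y) = y^3 - 11*y^2 - 40*y + 376

Identify coefficients: p = 11, q = 8, r = 10.
Plug into h(y) = y^3 - p y^2 - 4 r y + (4 p r - q^2):
  h(y) = y^3 - (11) y^2 - 4*(10) y + (4*(11)*(10) - (8)^2)
       = y^3 + (-11) y^2 + (-40) y + (376).
Simplifying: h(y) = y^3 - 11*y^2 - 40*y + 376.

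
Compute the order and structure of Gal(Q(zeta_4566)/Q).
|Gal(Q(zeta_4566)/Q)| = phi(4566) = 1520; group ≅ (Z/4566Z)^* ≅ Z/2Z × Z/760Z

The n-th cyclotomic polynomial Φ_4566(x) is the minimal polynomial of zeta_4566 over Q and has degree phi(4566) = 1520. So Q(zeta_4566) is a degree-1520 Galois extension with Galois group (Z/4566Z)^*. By CRT, (Z/4566Z)^* ≅ (Z/2Z)^* × (Z/3Z)^* × (Z/761Z)^*. Each prime-power unit group is (Z/2Z)^* ≅ trivial group (order 1); (Z/3Z)^* ≅ Z/2Z; (Z/761Z)^* ≅ Z/760Z. Hence Gal(Q(zeta_4566)/Q) ≅ Z/2Z × Z/760Z.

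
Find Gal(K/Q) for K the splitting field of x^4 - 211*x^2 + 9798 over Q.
Gal(K/Q) = V_4 (Klein four-group, Z/2Z × Z/2Z)

f factors as (x^2 - 142)(x^2 - 69), so the splitting field is K = Q(sqrt(142), sqrt(69)). The elements 142, 69, 9798 are all non-squares in Q, so sqrt(142) and sqrt(69) generate independent quadratic extensions. Thus [K:Q] = 4 and Gal(K/Q) is generated by the two order-2 automorphisms sqrt(142) ↦ -sqrt(142) and sqrt(69) ↦ -sqrt(69), giving V_4.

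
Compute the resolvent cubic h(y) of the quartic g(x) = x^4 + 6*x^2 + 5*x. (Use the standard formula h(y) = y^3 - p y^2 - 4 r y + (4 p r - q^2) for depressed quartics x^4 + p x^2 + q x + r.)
h(y) = y^3 - 6*y^2 - 25

Identify coefficients: p = 6, q = 5, r = 0.
Plug into h(y) = y^3 - p y^2 - 4 r y + (4 p r - q^2):
  h(y) = y^3 - (6) y^2 - 4*(0) y + (4*(6)*(0) - (5)^2)
       = y^3 + (-6) y^2 + (0) y + (-25).
Simplifying: h(y) = y^3 - 6*y^2 - 25.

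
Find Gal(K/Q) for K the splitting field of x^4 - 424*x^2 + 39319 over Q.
Gal(K/Q) = V_4 (Klein four-group, Z/2Z × Z/2Z)

f factors as (x^2 - 287)(x^2 - 137), so the splitting field is K = Q(sqrt(287), sqrt(137)). The elements 287, 137, 39319 are all non-squares in Q, so sqrt(287) and sqrt(137) generate independent quadratic extensions. Thus [K:Q] = 4 and Gal(K/Q) is generated by the two order-2 automorphisms sqrt(287) ↦ -sqrt(287) and sqrt(137) ↦ -sqrt(137), giving V_4.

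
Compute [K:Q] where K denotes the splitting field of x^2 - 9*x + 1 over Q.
[K:Q] = 2

The discriminant of x^2 + (-9)*x + (1) is b^2 - 4c = 81 - (4) = 77. Since 77 is not a perfect square in Q, the polynomial is irreducible over Q. Its two roots generate a degree-2 extension, so [K:Q] = 2.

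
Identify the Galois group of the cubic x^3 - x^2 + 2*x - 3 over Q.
Gal(K/Q) = S_3 (symmetric group of order 6)

Compute the discriminant of x^3 + (-1)*x^2 + (2)*x + (-3): Δ = -175. Since Δ is not a rational square, the Galois group is not contained in A_3; it must be the full S_3 (irreducibility of the cubic rules out anything smaller).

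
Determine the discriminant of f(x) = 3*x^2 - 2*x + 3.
Δ = -32

For a quadratic a x^2 + b x + c the discriminant is Δ = b^2 - 4ac = (-2)^2 - 4*(3)*(3) = 4 - (36) = -32.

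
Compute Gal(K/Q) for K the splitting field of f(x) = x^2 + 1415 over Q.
Gal(K/Q) = Z/2Z (cyclic of order 2)

x^2 + 1415 is irreducible over Q since -1415 is not a rational square. The splitting field Q(sqrt(-1415)) has degree 2 over Q, and its unique nontrivial automorphism is sqrt(-1415) ↦ -sqrt(-1415). Hence Gal(Q(sqrt(-1415))/Q) = Z/2Z.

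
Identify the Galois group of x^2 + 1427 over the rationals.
Gal(K/Q) = Z/2Z (cyclic of order 2)

x^2 + 1427 is irreducible over Q since -1427 is not a rational square. The splitting field Q(sqrt(-1427)) has degree 2 over Q, and its unique nontrivial automorphism is sqrt(-1427) ↦ -sqrt(-1427). Hence Gal(Q(sqrt(-1427))/Q) = Z/2Z.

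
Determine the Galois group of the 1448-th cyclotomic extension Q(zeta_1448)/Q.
|Gal(Q(zeta_1448)/Q)| = phi(1448) = 720; group ≅ (Z/1448Z)^* ≅ Z/2Z × Z/2Z × Z/180Z

The n-th cyclotomic polynomial Φ_1448(x) is the minimal polynomial of zeta_1448 over Q and has degree phi(1448) = 720. So Q(zeta_1448) is a degree-720 Galois extension with Galois group (Z/1448Z)^*. By CRT, (Z/1448Z)^* ≅ (Z/8Z)^* × (Z/181Z)^*. Each prime-power unit group is (Z/8Z)^* ≅ Z/2Z × Z/2Z; (Z/181Z)^* ≅ Z/180Z. Hence Gal(Q(zeta_1448)/Q) ≅ Z/2Z × Z/2Z × Z/180Z.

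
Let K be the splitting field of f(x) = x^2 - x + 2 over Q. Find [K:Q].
[K:Q] = 2

The discriminant of x^2 + (-1)*x + (2) is b^2 - 4c = 1 - (8) = -7. Since -7 is not a perfect square in Q, the polynomial is irreducible over Q. Its two roots generate a degree-2 extension, so [K:Q] = 2.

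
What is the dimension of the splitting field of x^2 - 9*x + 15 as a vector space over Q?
[K:Q] = 2

The discriminant of x^2 + (-9)*x + (15) is b^2 - 4c = 81 - (60) = 21. Since 21 is not a perfect square in Q, the polynomial is irreducible over Q. Its two roots generate a degree-2 extension, so [K:Q] = 2.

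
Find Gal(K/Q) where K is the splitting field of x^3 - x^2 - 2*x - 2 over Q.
Gal(K/Q) = S_3 (symmetric group of order 6)

Compute the discriminant of x^3 + (-1)*x^2 + (-2)*x + (-2): Δ = -152. Since Δ is not a rational square, the Galois group is not contained in A_3; it must be the full S_3 (irreducibility of the cubic rules out anything smaller).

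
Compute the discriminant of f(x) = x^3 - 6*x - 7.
Δ = -459

For x^3 + a x^2 + b x + c the discriminant is Δ = 18 a b c - 4 a^3 c + a^2 b^2 - 4 b^3 - 27 c^2.
Plug a = 0, b = -6, c = -7:
  18*(0)*(-6)*(-7) - 4*(0)^3*(-7) + (0)^2*(-6)^2 - 4*(-6)^3 - 27*(-7)^2
  = 0 + (0) + 0 + (864) + (-1323)
  = -459.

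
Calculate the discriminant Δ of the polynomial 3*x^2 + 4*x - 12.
Δ = 160

For a quadratic a x^2 + b x + c the discriminant is Δ = b^2 - 4ac = (4)^2 - 4*(3)*(-12) = 16 - (-144) = 160.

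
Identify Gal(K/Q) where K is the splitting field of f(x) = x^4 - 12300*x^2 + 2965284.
Gal(K/Q) = Z/2Z (cyclic of order 2)

f factors as (x^2 - 12054)(x^2 - 246), so the splitting field is K = Q(sqrt(12054), sqrt(246)). The squarefree part of 12054 is 246 and the squarefree part of 246 is also 246, so sqrt(12054) and sqrt(246) are both rational multiples of sqrt(246). Hence Q(sqrt(12054)) = Q(sqrt(246)) = Q(sqrt(246)), and the splitting field collapses to a single degree-2 extension with Galois group Z/2Z.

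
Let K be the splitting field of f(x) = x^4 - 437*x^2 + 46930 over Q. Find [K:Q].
[K:Q] = 4

f factors as (x^2 - 190)(x^2 - 247); the splitting field is K = Q(sqrt(190), sqrt(247)). Since 190, 247, and 46930 are all non-squares in Q, the three subfields Q(sqrt(190)), Q(sqrt(247)), Q(sqrt(46930)) are distinct degree-2 extensions, so [K:Q] = 4 (Klein four Galois group).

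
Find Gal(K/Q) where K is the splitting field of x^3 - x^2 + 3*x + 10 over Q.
Gal(K/Q) = S_3 (symmetric group of order 6)

Compute the discriminant of x^3 + (-1)*x^2 + (3)*x + (10): Δ = -3299. Since Δ is not a rational square, the Galois group is not contained in A_3; it must be the full S_3 (irreducibility of the cubic rules out anything smaller).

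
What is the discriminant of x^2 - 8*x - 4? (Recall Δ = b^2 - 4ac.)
Δ = 80

For a quadratic a x^2 + b x + c the discriminant is Δ = b^2 - 4ac = (-8)^2 - 4*(1)*(-4) = 64 - (-16) = 80.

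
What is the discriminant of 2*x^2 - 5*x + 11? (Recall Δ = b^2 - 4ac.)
Δ = -63

For a quadratic a x^2 + b x + c the discriminant is Δ = b^2 - 4ac = (-5)^2 - 4*(2)*(11) = 25 - (88) = -63.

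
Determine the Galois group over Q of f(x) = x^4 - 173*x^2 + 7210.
Gal(K/Q) = V_4 (Klein four-group, Z/2Z × Z/2Z)

f factors as (x^2 - 103)(x^2 - 70), so the splitting field is K = Q(sqrt(103), sqrt(70)). The elements 103, 70, 7210 are all non-squares in Q, so sqrt(103) and sqrt(70) generate independent quadratic extensions. Thus [K:Q] = 4 and Gal(K/Q) is generated by the two order-2 automorphisms sqrt(103) ↦ -sqrt(103) and sqrt(70) ↦ -sqrt(70), giving V_4.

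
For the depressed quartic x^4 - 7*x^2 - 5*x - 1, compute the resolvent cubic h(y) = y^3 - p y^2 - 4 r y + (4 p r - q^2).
h(y) = y^3 + 7*y^2 + 4*y + 3

Identify coefficients: p = -7, q = -5, r = -1.
Plug into h(y) = y^3 - p y^2 - 4 r y + (4 p r - q^2):
  h(y) = y^3 - (-7) y^2 - 4*(-1) y + (4*(-7)*(-1) - (-5)^2)
       = y^3 + (7) y^2 + (4) y + (3).
Simplifying: h(y) = y^3 + 7*y^2 + 4*y + 3.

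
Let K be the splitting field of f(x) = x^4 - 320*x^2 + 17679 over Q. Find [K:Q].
[K:Q] = 4

f factors as (x^2 - 71)(x^2 - 249); the splitting field is K = Q(sqrt(71), sqrt(249)). Since 71, 249, and 17679 are all non-squares in Q, the three subfields Q(sqrt(71)), Q(sqrt(249)), Q(sqrt(17679)) are distinct degree-2 extensions, so [K:Q] = 4 (Klein four Galois group).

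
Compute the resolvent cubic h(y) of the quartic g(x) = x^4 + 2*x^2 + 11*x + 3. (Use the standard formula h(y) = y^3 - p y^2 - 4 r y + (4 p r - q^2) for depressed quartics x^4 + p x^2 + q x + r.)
h(y) = y^3 - 2*y^2 - 12*y - 97

Identify coefficients: p = 2, q = 11, r = 3.
Plug into h(y) = y^3 - p y^2 - 4 r y + (4 p r - q^2):
  h(y) = y^3 - (2) y^2 - 4*(3) y + (4*(2)*(3) - (11)^2)
       = y^3 + (-2) y^2 + (-12) y + (-97).
Simplifying: h(y) = y^3 - 2*y^2 - 12*y - 97.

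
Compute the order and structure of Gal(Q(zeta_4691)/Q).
|Gal(Q(zeta_4691)/Q)| = phi(4691) = 4690; group ≅ (Z/4691Z)^* ≅ Z/4690Z

The n-th cyclotomic polynomial Φ_4691(x) is the minimal polynomial of zeta_4691 over Q and has degree phi(4691) = 4690. So Q(zeta_4691) is a degree-4690 Galois extension with Galois group (Z/4691Z)^*. (Z/4691Z)^* is cyclic since 4691 is an odd prime power (or 4). Hence Gal(Q(zeta_4691)/Q) ≅ Z/4690Z.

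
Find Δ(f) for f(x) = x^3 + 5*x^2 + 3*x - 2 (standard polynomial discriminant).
Δ = 469

For x^3 + a x^2 + b x + c the discriminant is Δ = 18 a b c - 4 a^3 c + a^2 b^2 - 4 b^3 - 27 c^2.
Plug a = 5, b = 3, c = -2:
  18*(5)*(3)*(-2) - 4*(5)^3*(-2) + (5)^2*(3)^2 - 4*(3)^3 - 27*(-2)^2
  = -540 + (1000) + 225 + (-108) + (-108)
  = 469.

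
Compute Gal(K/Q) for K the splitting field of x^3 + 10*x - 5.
Gal(K/Q) = S_3 (symmetric group of order 6)

Compute the discriminant of x^3 + (0)*x^2 + (10)*x + (-5): Δ = -4675. Since Δ is not a rational square, the Galois group is not contained in A_3; it must be the full S_3 (irreducibility of the cubic rules out anything smaller).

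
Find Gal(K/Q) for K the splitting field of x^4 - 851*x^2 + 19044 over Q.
Gal(K/Q) = Z/2Z (cyclic of order 2)

f factors as (x^2 - 23)(x^2 - 828), so the splitting field is K = Q(sqrt(23), sqrt(828)). The squarefree part of 23 is 23 and the squarefree part of 828 is also 23, so sqrt(23) and sqrt(828) are both rational multiples of sqrt(23). Hence Q(sqrt(23)) = Q(sqrt(828)) = Q(sqrt(23)), and the splitting field collapses to a single degree-2 extension with Galois group Z/2Z.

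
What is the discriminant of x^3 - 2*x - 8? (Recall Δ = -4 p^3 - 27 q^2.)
Δ = -1696

For a depressed cubic x^3 + p x + q the discriminant is Δ = -4 p^3 - 27 q^2 = -4*(-2)^3 - 27*(-8)^2 = 32 - 1728 = -1696.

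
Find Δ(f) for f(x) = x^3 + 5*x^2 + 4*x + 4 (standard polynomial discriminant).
Δ = -848

For x^3 + a x^2 + b x + c the discriminant is Δ = 18 a b c - 4 a^3 c + a^2 b^2 - 4 b^3 - 27 c^2.
Plug a = 5, b = 4, c = 4:
  18*(5)*(4)*(4) - 4*(5)^3*(4) + (5)^2*(4)^2 - 4*(4)^3 - 27*(4)^2
  = 1440 + (-2000) + 400 + (-256) + (-432)
  = -848.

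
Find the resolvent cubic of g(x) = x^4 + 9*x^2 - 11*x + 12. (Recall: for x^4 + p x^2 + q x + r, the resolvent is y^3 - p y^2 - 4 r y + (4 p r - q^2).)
h(y) = y^3 - 9*y^2 - 48*y + 311

Identify coefficients: p = 9, q = -11, r = 12.
Plug into h(y) = y^3 - p y^2 - 4 r y + (4 p r - q^2):
  h(y) = y^3 - (9) y^2 - 4*(12) y + (4*(9)*(12) - (-11)^2)
       = y^3 + (-9) y^2 + (-48) y + (311).
Simplifying: h(y) = y^3 - 9*y^2 - 48*y + 311.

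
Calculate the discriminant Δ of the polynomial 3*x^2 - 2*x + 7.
Δ = -80

For a quadratic a x^2 + b x + c the discriminant is Δ = b^2 - 4ac = (-2)^2 - 4*(3)*(7) = 4 - (84) = -80.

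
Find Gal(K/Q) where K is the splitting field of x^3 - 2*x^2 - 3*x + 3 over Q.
Gal(K/Q) = S_3 (symmetric group of order 6)

Compute the discriminant of x^3 + (-2)*x^2 + (-3)*x + (3): Δ = 321. Since Δ is not a rational square, the Galois group is not contained in A_3; it must be the full S_3 (irreducibility of the cubic rules out anything smaller).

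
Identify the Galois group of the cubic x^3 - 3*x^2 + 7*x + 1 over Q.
Gal(K/Q) = S_3 (symmetric group of order 6)

Compute the discriminant of x^3 + (-3)*x^2 + (7)*x + (1): Δ = -1228. Since Δ is not a rational square, the Galois group is not contained in A_3; it must be the full S_3 (irreducibility of the cubic rules out anything smaller).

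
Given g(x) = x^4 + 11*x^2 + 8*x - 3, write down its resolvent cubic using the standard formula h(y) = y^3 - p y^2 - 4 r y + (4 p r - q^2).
h(y) = y^3 - 11*y^2 + 12*y - 196

Identify coefficients: p = 11, q = 8, r = -3.
Plug into h(y) = y^3 - p y^2 - 4 r y + (4 p r - q^2):
  h(y) = y^3 - (11) y^2 - 4*(-3) y + (4*(11)*(-3) - (8)^2)
       = y^3 + (-11) y^2 + (12) y + (-196).
Simplifying: h(y) = y^3 - 11*y^2 + 12*y - 196.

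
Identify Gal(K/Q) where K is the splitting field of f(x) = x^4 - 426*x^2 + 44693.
Gal(K/Q) = V_4 (Klein four-group, Z/2Z × Z/2Z)

f factors as (x^2 - 239)(x^2 - 187), so the splitting field is K = Q(sqrt(239), sqrt(187)). The elements 239, 187, 44693 are all non-squares in Q, so sqrt(239) and sqrt(187) generate independent quadratic extensions. Thus [K:Q] = 4 and Gal(K/Q) is generated by the two order-2 automorphisms sqrt(239) ↦ -sqrt(239) and sqrt(187) ↦ -sqrt(187), giving V_4.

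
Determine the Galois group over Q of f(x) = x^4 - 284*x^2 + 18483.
Gal(K/Q) = V_4 (Klein four-group, Z/2Z × Z/2Z)

f factors as (x^2 - 183)(x^2 - 101), so the splitting field is K = Q(sqrt(183), sqrt(101)). The elements 183, 101, 18483 are all non-squares in Q, so sqrt(183) and sqrt(101) generate independent quadratic extensions. Thus [K:Q] = 4 and Gal(K/Q) is generated by the two order-2 automorphisms sqrt(183) ↦ -sqrt(183) and sqrt(101) ↦ -sqrt(101), giving V_4.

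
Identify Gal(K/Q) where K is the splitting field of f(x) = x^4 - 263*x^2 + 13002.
Gal(K/Q) = V_4 (Klein four-group, Z/2Z × Z/2Z)

f factors as (x^2 - 66)(x^2 - 197), so the splitting field is K = Q(sqrt(66), sqrt(197)). The elements 66, 197, 13002 are all non-squares in Q, so sqrt(66) and sqrt(197) generate independent quadratic extensions. Thus [K:Q] = 4 and Gal(K/Q) is generated by the two order-2 automorphisms sqrt(66) ↦ -sqrt(66) and sqrt(197) ↦ -sqrt(197), giving V_4.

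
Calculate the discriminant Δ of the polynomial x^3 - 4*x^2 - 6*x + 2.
Δ = 2708

For x^3 + a x^2 + b x + c the discriminant is Δ = 18 a b c - 4 a^3 c + a^2 b^2 - 4 b^3 - 27 c^2.
Plug a = -4, b = -6, c = 2:
  18*(-4)*(-6)*(2) - 4*(-4)^3*(2) + (-4)^2*(-6)^2 - 4*(-6)^3 - 27*(2)^2
  = 864 + (512) + 576 + (864) + (-108)
  = 2708.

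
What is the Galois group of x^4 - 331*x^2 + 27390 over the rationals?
Gal(K/Q) = V_4 (Klein four-group, Z/2Z × Z/2Z)

f factors as (x^2 - 165)(x^2 - 166), so the splitting field is K = Q(sqrt(165), sqrt(166)). The elements 165, 166, 27390 are all non-squares in Q, so sqrt(165) and sqrt(166) generate independent quadratic extensions. Thus [K:Q] = 4 and Gal(K/Q) is generated by the two order-2 automorphisms sqrt(165) ↦ -sqrt(165) and sqrt(166) ↦ -sqrt(166), giving V_4.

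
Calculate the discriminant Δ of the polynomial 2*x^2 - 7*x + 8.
Δ = -15

For a quadratic a x^2 + b x + c the discriminant is Δ = b^2 - 4ac = (-7)^2 - 4*(2)*(8) = 49 - (64) = -15.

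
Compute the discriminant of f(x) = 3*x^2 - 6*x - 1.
Δ = 48

For a quadratic a x^2 + b x + c the discriminant is Δ = b^2 - 4ac = (-6)^2 - 4*(3)*(-1) = 36 - (-12) = 48.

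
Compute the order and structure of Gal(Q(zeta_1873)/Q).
|Gal(Q(zeta_1873)/Q)| = phi(1873) = 1872; group ≅ (Z/1873Z)^* ≅ Z/1872Z

The n-th cyclotomic polynomial Φ_1873(x) is the minimal polynomial of zeta_1873 over Q and has degree phi(1873) = 1872. So Q(zeta_1873) is a degree-1872 Galois extension with Galois group (Z/1873Z)^*. (Z/1873Z)^* is cyclic since 1873 is an odd prime power (or 4). Hence Gal(Q(zeta_1873)/Q) ≅ Z/1872Z.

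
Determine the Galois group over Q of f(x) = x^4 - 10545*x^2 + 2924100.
Gal(K/Q) = Z/2Z (cyclic of order 2)

f factors as (x^2 - 10260)(x^2 - 285), so the splitting field is K = Q(sqrt(10260), sqrt(285)). The squarefree part of 10260 is 285 and the squarefree part of 285 is also 285, so sqrt(10260) and sqrt(285) are both rational multiples of sqrt(285). Hence Q(sqrt(10260)) = Q(sqrt(285)) = Q(sqrt(285)), and the splitting field collapses to a single degree-2 extension with Galois group Z/2Z.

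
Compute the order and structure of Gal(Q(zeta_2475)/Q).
|Gal(Q(zeta_2475)/Q)| = phi(2475) = 1200; group ≅ (Z/2475Z)^* ≅ Z/6Z × Z/10Z × Z/20Z

The n-th cyclotomic polynomial Φ_2475(x) is the minimal polynomial of zeta_2475 over Q and has degree phi(2475) = 1200. So Q(zeta_2475) is a degree-1200 Galois extension with Galois group (Z/2475Z)^*. By CRT, (Z/2475Z)^* ≅ (Z/9Z)^* × (Z/25Z)^* × (Z/11Z)^*. Each prime-power unit group is (Z/9Z)^* ≅ Z/6Z; (Z/25Z)^* ≅ Z/20Z; (Z/11Z)^* ≅ Z/10Z. Hence Gal(Q(zeta_2475)/Q) ≅ Z/6Z × Z/10Z × Z/20Z.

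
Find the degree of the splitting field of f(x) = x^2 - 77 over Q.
[K:Q] = 2

The polynomial x^2 - 77 is irreducible over Q since 77 is not a perfect square. Its splitting field is Q(sqrt(77)), which has degree 2 over Q.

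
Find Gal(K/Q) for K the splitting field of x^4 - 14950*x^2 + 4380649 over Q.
Gal(K/Q) = Z/2Z (cyclic of order 2)

f factors as (x^2 - 14651)(x^2 - 299), so the splitting field is K = Q(sqrt(14651), sqrt(299)). The squarefree part of 14651 is 299 and the squarefree part of 299 is also 299, so sqrt(14651) and sqrt(299) are both rational multiples of sqrt(299). Hence Q(sqrt(14651)) = Q(sqrt(299)) = Q(sqrt(299)), and the splitting field collapses to a single degree-2 extension with Galois group Z/2Z.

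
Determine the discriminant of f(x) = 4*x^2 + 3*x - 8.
Δ = 137

For a quadratic a x^2 + b x + c the discriminant is Δ = b^2 - 4ac = (3)^2 - 4*(4)*(-8) = 9 - (-128) = 137.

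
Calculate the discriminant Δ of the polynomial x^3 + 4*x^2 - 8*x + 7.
Δ = -4075

For x^3 + a x^2 + b x + c the discriminant is Δ = 18 a b c - 4 a^3 c + a^2 b^2 - 4 b^3 - 27 c^2.
Plug a = 4, b = -8, c = 7:
  18*(4)*(-8)*(7) - 4*(4)^3*(7) + (4)^2*(-8)^2 - 4*(-8)^3 - 27*(7)^2
  = -4032 + (-1792) + 1024 + (2048) + (-1323)
  = -4075.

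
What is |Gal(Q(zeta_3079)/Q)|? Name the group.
|Gal(Q(zeta_3079)/Q)| = phi(3079) = 3078; group ≅ (Z/3079Z)^* ≅ Z/3078Z

The n-th cyclotomic polynomial Φ_3079(x) is the minimal polynomial of zeta_3079 over Q and has degree phi(3079) = 3078. So Q(zeta_3079) is a degree-3078 Galois extension with Galois group (Z/3079Z)^*. (Z/3079Z)^* is cyclic since 3079 is an odd prime power (or 4). Hence Gal(Q(zeta_3079)/Q) ≅ Z/3078Z.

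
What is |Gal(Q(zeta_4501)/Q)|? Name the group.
|Gal(Q(zeta_4501)/Q)| = phi(4501) = 3852; group ≅ (Z/4501Z)^* ≅ Z/6Z × Z/642Z

The n-th cyclotomic polynomial Φ_4501(x) is the minimal polynomial of zeta_4501 over Q and has degree phi(4501) = 3852. So Q(zeta_4501) is a degree-3852 Galois extension with Galois group (Z/4501Z)^*. By CRT, (Z/4501Z)^* ≅ (Z/7Z)^* × (Z/643Z)^*. Each prime-power unit group is (Z/7Z)^* ≅ Z/6Z; (Z/643Z)^* ≅ Z/642Z. Hence Gal(Q(zeta_4501)/Q) ≅ Z/6Z × Z/642Z.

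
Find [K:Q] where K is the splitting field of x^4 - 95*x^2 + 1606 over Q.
[K:Q] = 4

f factors as (x^2 - 73)(x^2 - 22); the splitting field is K = Q(sqrt(73), sqrt(22)). Since 73, 22, and 1606 are all non-squares in Q, the three subfields Q(sqrt(73)), Q(sqrt(22)), Q(sqrt(1606)) are distinct degree-2 extensions, so [K:Q] = 4 (Klein four Galois group).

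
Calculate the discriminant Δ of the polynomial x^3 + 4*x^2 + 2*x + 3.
Δ = -547

For x^3 + a x^2 + b x + c the discriminant is Δ = 18 a b c - 4 a^3 c + a^2 b^2 - 4 b^3 - 27 c^2.
Plug a = 4, b = 2, c = 3:
  18*(4)*(2)*(3) - 4*(4)^3*(3) + (4)^2*(2)^2 - 4*(2)^3 - 27*(3)^2
  = 432 + (-768) + 64 + (-32) + (-243)
  = -547.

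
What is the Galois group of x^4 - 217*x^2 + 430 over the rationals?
Gal(K/Q) = V_4 (Klein four-group, Z/2Z × Z/2Z)

f factors as (x^2 - 215)(x^2 - 2), so the splitting field is K = Q(sqrt(215), sqrt(2)). The elements 215, 2, 430 are all non-squares in Q, so sqrt(215) and sqrt(2) generate independent quadratic extensions. Thus [K:Q] = 4 and Gal(K/Q) is generated by the two order-2 automorphisms sqrt(215) ↦ -sqrt(215) and sqrt(2) ↦ -sqrt(2), giving V_4.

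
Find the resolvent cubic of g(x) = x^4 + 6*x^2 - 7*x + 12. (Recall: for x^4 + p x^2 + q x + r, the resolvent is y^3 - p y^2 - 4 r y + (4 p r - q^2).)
h(y) = y^3 - 6*y^2 - 48*y + 239

Identify coefficients: p = 6, q = -7, r = 12.
Plug into h(y) = y^3 - p y^2 - 4 r y + (4 p r - q^2):
  h(y) = y^3 - (6) y^2 - 4*(12) y + (4*(6)*(12) - (-7)^2)
       = y^3 + (-6) y^2 + (-48) y + (239).
Simplifying: h(y) = y^3 - 6*y^2 - 48*y + 239.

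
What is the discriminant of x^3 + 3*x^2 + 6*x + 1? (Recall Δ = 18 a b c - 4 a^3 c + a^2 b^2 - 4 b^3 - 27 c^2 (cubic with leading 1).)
Δ = -351

For x^3 + a x^2 + b x + c the discriminant is Δ = 18 a b c - 4 a^3 c + a^2 b^2 - 4 b^3 - 27 c^2.
Plug a = 3, b = 6, c = 1:
  18*(3)*(6)*(1) - 4*(3)^3*(1) + (3)^2*(6)^2 - 4*(6)^3 - 27*(1)^2
  = 324 + (-108) + 324 + (-864) + (-27)
  = -351.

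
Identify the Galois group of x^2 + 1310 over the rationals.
Gal(K/Q) = Z/2Z (cyclic of order 2)

x^2 + 1310 is irreducible over Q since -1310 is not a rational square. The splitting field Q(sqrt(-1310)) has degree 2 over Q, and its unique nontrivial automorphism is sqrt(-1310) ↦ -sqrt(-1310). Hence Gal(Q(sqrt(-1310))/Q) = Z/2Z.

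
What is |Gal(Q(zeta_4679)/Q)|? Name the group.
|Gal(Q(zeta_4679)/Q)| = phi(4679) = 4678; group ≅ (Z/4679Z)^* ≅ Z/4678Z

The n-th cyclotomic polynomial Φ_4679(x) is the minimal polynomial of zeta_4679 over Q and has degree phi(4679) = 4678. So Q(zeta_4679) is a degree-4678 Galois extension with Galois group (Z/4679Z)^*. (Z/4679Z)^* is cyclic since 4679 is an odd prime power (or 4). Hence Gal(Q(zeta_4679)/Q) ≅ Z/4678Z.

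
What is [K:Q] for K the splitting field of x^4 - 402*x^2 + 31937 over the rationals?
[K:Q] = 4

f factors as (x^2 - 293)(x^2 - 109); the splitting field is K = Q(sqrt(293), sqrt(109)). Since 293, 109, and 31937 are all non-squares in Q, the three subfields Q(sqrt(293)), Q(sqrt(109)), Q(sqrt(31937)) are distinct degree-2 extensions, so [K:Q] = 4 (Klein four Galois group).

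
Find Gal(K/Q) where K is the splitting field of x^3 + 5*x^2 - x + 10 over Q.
Gal(K/Q) = S_3 (symmetric group of order 6)

Compute the discriminant of x^3 + (5)*x^2 + (-1)*x + (10): Δ = -8571. Since Δ is not a rational square, the Galois group is not contained in A_3; it must be the full S_3 (irreducibility of the cubic rules out anything smaller).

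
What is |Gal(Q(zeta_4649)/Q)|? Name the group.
|Gal(Q(zeta_4649)/Q)| = phi(4649) = 4648; group ≅ (Z/4649Z)^* ≅ Z/4648Z

The n-th cyclotomic polynomial Φ_4649(x) is the minimal polynomial of zeta_4649 over Q and has degree phi(4649) = 4648. So Q(zeta_4649) is a degree-4648 Galois extension with Galois group (Z/4649Z)^*. (Z/4649Z)^* is cyclic since 4649 is an odd prime power (or 4). Hence Gal(Q(zeta_4649)/Q) ≅ Z/4648Z.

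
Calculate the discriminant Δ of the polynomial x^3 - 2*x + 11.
Δ = -3235

For a depressed cubic x^3 + p x + q the discriminant is Δ = -4 p^3 - 27 q^2 = -4*(-2)^3 - 27*(11)^2 = 32 - 3267 = -3235.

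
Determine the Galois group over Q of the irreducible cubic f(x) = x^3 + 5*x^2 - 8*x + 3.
Gal(K/Q) = S_3 (symmetric group of order 6)

Compute the discriminant of x^3 + (5)*x^2 + (-8)*x + (3): Δ = -255. Since Δ is not a rational square, the Galois group is not contained in A_3; it must be the full S_3 (irreducibility of the cubic rules out anything smaller).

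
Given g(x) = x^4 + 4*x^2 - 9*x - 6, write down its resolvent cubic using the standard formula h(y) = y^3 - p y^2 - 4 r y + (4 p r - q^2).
h(y) = y^3 - 4*y^2 + 24*y - 177

Identify coefficients: p = 4, q = -9, r = -6.
Plug into h(y) = y^3 - p y^2 - 4 r y + (4 p r - q^2):
  h(y) = y^3 - (4) y^2 - 4*(-6) y + (4*(4)*(-6) - (-9)^2)
       = y^3 + (-4) y^2 + (24) y + (-177).
Simplifying: h(y) = y^3 - 4*y^2 + 24*y - 177.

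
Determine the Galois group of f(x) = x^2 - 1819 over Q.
Gal(K/Q) = Z/2Z (cyclic of order 2)

x^2 - 1819 is irreducible over Q since 1819 is not a rational square. The splitting field Q(sqrt(1819)) has degree 2 over Q, and its unique nontrivial automorphism is sqrt(1819) ↦ -sqrt(1819). Hence Gal(Q(sqrt(1819))/Q) = Z/2Z.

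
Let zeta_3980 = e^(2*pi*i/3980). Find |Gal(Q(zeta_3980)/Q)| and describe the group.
|Gal(Q(zeta_3980)/Q)| = phi(3980) = 1584; group ≅ (Z/3980Z)^* ≅ Z/2Z × Z/4Z × Z/198Z

The n-th cyclotomic polynomial Φ_3980(x) is the minimal polynomial of zeta_3980 over Q and has degree phi(3980) = 1584. So Q(zeta_3980) is a degree-1584 Galois extension with Galois group (Z/3980Z)^*. By CRT, (Z/3980Z)^* ≅ (Z/4Z)^* × (Z/5Z)^* × (Z/199Z)^*. Each prime-power unit group is (Z/4Z)^* ≅ Z/2Z; (Z/5Z)^* ≅ Z/4Z; (Z/199Z)^* ≅ Z/198Z. Hence Gal(Q(zeta_3980)/Q) ≅ Z/2Z × Z/4Z × Z/198Z.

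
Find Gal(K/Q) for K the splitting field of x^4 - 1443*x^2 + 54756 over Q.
Gal(K/Q) = Z/2Z (cyclic of order 2)

f factors as (x^2 - 1404)(x^2 - 39), so the splitting field is K = Q(sqrt(1404), sqrt(39)). The squarefree part of 1404 is 39 and the squarefree part of 39 is also 39, so sqrt(1404) and sqrt(39) are both rational multiples of sqrt(39). Hence Q(sqrt(1404)) = Q(sqrt(39)) = Q(sqrt(39)), and the splitting field collapses to a single degree-2 extension with Galois group Z/2Z.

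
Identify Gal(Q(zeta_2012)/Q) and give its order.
|Gal(Q(zeta_2012)/Q)| = phi(2012) = 1004; group ≅ (Z/2012Z)^* ≅ Z/2Z × Z/502Z

The n-th cyclotomic polynomial Φ_2012(x) is the minimal polynomial of zeta_2012 over Q and has degree phi(2012) = 1004. So Q(zeta_2012) is a degree-1004 Galois extension with Galois group (Z/2012Z)^*. By CRT, (Z/2012Z)^* ≅ (Z/4Z)^* × (Z/503Z)^*. Each prime-power unit group is (Z/4Z)^* ≅ Z/2Z; (Z/503Z)^* ≅ Z/502Z. Hence Gal(Q(zeta_2012)/Q) ≅ Z/2Z × Z/502Z.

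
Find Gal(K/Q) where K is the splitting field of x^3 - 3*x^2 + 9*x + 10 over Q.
Gal(K/Q) = S_3 (symmetric group of order 6)

Compute the discriminant of x^3 + (-3)*x^2 + (9)*x + (10): Δ = -8667. Since Δ is not a rational square, the Galois group is not contained in A_3; it must be the full S_3 (irreducibility of the cubic rules out anything smaller).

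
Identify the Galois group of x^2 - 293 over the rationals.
Gal(K/Q) = Z/2Z (cyclic of order 2)

x^2 - 293 is irreducible over Q since 293 is not a rational square. The splitting field Q(sqrt(293)) has degree 2 over Q, and its unique nontrivial automorphism is sqrt(293) ↦ -sqrt(293). Hence Gal(Q(sqrt(293))/Q) = Z/2Z.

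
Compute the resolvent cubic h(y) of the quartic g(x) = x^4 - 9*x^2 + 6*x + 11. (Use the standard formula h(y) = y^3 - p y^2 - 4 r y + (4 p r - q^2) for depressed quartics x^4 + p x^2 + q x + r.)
h(y) = y^3 + 9*y^2 - 44*y - 432

Identify coefficients: p = -9, q = 6, r = 11.
Plug into h(y) = y^3 - p y^2 - 4 r y + (4 p r - q^2):
  h(y) = y^3 - (-9) y^2 - 4*(11) y + (4*(-9)*(11) - (6)^2)
       = y^3 + (9) y^2 + (-44) y + (-432).
Simplifying: h(y) = y^3 + 9*y^2 - 44*y - 432.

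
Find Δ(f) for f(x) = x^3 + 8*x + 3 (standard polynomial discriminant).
Δ = -2291

For a depressed cubic x^3 + p x + q the discriminant is Δ = -4 p^3 - 27 q^2 = -4*(8)^3 - 27*(3)^2 = -2048 - 243 = -2291.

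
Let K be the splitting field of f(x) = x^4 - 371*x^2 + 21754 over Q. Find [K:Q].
[K:Q] = 4

f factors as (x^2 - 298)(x^2 - 73); the splitting field is K = Q(sqrt(298), sqrt(73)). Since 298, 73, and 21754 are all non-squares in Q, the three subfields Q(sqrt(298)), Q(sqrt(73)), Q(sqrt(21754)) are distinct degree-2 extensions, so [K:Q] = 4 (Klein four Galois group).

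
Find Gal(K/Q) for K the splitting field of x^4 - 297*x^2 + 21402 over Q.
Gal(K/Q) = V_4 (Klein four-group, Z/2Z × Z/2Z)

f factors as (x^2 - 123)(x^2 - 174), so the splitting field is K = Q(sqrt(123), sqrt(174)). The elements 123, 174, 21402 are all non-squares in Q, so sqrt(123) and sqrt(174) generate independent quadratic extensions. Thus [K:Q] = 4 and Gal(K/Q) is generated by the two order-2 automorphisms sqrt(123) ↦ -sqrt(123) and sqrt(174) ↦ -sqrt(174), giving V_4.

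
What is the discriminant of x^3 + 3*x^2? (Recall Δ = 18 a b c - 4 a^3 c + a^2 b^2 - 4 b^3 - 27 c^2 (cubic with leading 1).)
Δ = 0

For x^3 + a x^2 + b x + c the discriminant is Δ = 18 a b c - 4 a^3 c + a^2 b^2 - 4 b^3 - 27 c^2.
Plug a = 3, b = 0, c = 0:
  18*(3)*(0)*(0) - 4*(3)^3*(0) + (3)^2*(0)^2 - 4*(0)^3 - 27*(0)^2
  = 0 + (0) + 0 + (0) + (0)
  = 0.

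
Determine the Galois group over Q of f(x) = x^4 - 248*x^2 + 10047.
Gal(K/Q) = V_4 (Klein four-group, Z/2Z × Z/2Z)

f factors as (x^2 - 197)(x^2 - 51), so the splitting field is K = Q(sqrt(197), sqrt(51)). The elements 197, 51, 10047 are all non-squares in Q, so sqrt(197) and sqrt(51) generate independent quadratic extensions. Thus [K:Q] = 4 and Gal(K/Q) is generated by the two order-2 automorphisms sqrt(197) ↦ -sqrt(197) and sqrt(51) ↦ -sqrt(51), giving V_4.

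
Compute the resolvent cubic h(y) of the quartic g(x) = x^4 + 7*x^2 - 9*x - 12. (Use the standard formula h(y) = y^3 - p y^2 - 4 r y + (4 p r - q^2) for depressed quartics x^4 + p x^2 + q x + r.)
h(y) = y^3 - 7*y^2 + 48*y - 417

Identify coefficients: p = 7, q = -9, r = -12.
Plug into h(y) = y^3 - p y^2 - 4 r y + (4 p r - q^2):
  h(y) = y^3 - (7) y^2 - 4*(-12) y + (4*(7)*(-12) - (-9)^2)
       = y^3 + (-7) y^2 + (48) y + (-417).
Simplifying: h(y) = y^3 - 7*y^2 + 48*y - 417.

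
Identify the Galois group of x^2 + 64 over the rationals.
Gal(K/Q) = Z/2Z (cyclic of order 2)

x^2 + 64 is irreducible over Q since -64 is not a rational square. The splitting field Q(sqrt(-64)) has degree 2 over Q, and its unique nontrivial automorphism is sqrt(-64) ↦ -sqrt(-64). Hence Gal(Q(sqrt(-64))/Q) = Z/2Z.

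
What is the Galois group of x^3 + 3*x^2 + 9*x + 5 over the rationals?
Gal(K/Q) = S_3 (symmetric group of order 6)

Compute the discriminant of x^3 + (3)*x^2 + (9)*x + (5): Δ = -972. Since Δ is not a rational square, the Galois group is not contained in A_3; it must be the full S_3 (irreducibility of the cubic rules out anything smaller).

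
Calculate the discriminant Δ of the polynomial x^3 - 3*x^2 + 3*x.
Δ = -27

For x^3 + a x^2 + b x + c the discriminant is Δ = 18 a b c - 4 a^3 c + a^2 b^2 - 4 b^3 - 27 c^2.
Plug a = -3, b = 3, c = 0:
  18*(-3)*(3)*(0) - 4*(-3)^3*(0) + (-3)^2*(3)^2 - 4*(3)^3 - 27*(0)^2
  = 0 + (0) + 81 + (-108) + (0)
  = -27.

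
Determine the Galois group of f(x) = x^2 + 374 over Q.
Gal(K/Q) = Z/2Z (cyclic of order 2)

x^2 + 374 is irreducible over Q since -374 is not a rational square. The splitting field Q(sqrt(-374)) has degree 2 over Q, and its unique nontrivial automorphism is sqrt(-374) ↦ -sqrt(-374). Hence Gal(Q(sqrt(-374))/Q) = Z/2Z.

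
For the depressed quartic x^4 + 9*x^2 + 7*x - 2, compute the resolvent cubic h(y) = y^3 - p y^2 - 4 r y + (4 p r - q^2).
h(y) = y^3 - 9*y^2 + 8*y - 121

Identify coefficients: p = 9, q = 7, r = -2.
Plug into h(y) = y^3 - p y^2 - 4 r y + (4 p r - q^2):
  h(y) = y^3 - (9) y^2 - 4*(-2) y + (4*(9)*(-2) - (7)^2)
       = y^3 + (-9) y^2 + (8) y + (-121).
Simplifying: h(y) = y^3 - 9*y^2 + 8*y - 121.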